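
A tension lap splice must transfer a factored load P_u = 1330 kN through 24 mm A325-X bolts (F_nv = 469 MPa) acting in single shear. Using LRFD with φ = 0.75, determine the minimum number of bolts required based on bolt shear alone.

A_b = π·24²/4 = 452.4 mm².
Per-bolt design strength φR_n = 0.75 × 469 × 452.4 × 1 / 1000 = 159.1 kN.
n ≥ 1330 / 159.1 = 8.358 → use 9 bolts.

9 bolts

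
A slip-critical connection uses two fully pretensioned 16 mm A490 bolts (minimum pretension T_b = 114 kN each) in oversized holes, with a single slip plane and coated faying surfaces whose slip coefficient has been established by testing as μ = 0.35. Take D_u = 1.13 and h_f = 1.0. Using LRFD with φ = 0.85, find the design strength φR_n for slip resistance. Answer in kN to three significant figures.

76.6 kN

R_n = μ · D_u · h_f · T_b · n_s · n_b = 0.35 × 1.13 × 1.0 × 114 × 1 × 2 = 90.17 kN.
Design strength φR_n = 0.85 × 90.17 = 76.6 kN.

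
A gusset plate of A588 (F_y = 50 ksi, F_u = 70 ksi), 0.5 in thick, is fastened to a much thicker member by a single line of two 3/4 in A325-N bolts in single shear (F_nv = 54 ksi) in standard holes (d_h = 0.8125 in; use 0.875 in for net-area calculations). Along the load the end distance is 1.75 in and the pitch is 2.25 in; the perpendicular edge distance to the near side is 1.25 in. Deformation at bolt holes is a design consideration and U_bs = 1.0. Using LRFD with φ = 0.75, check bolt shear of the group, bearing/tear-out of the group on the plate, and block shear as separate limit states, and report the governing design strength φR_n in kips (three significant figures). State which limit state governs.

Bolt shear: A_b = π·0.75²/4 = 0.4418 in²; R_n = 54 × 0.4418 × 2 × 1 = 47.71 kips → 0.75 × 47.71 = 35.8 kips.
Bearing: edge l_c = 1.344, r_n = 56.44 kips; interior l_c = 1.438, r_n = 60.37 kips; R_n = 56.44 + 1·60.37 = 116.8 kips → 87.6 kips.
Block shear: A_gv = 2, A_nv = 1.344, A_nt = 0.4062 in²; R_n = min(0.6F_uA_nv, 0.6F_yA_gv) + U_bs·F_u·A_nt = 84.88 kips → 63.7 kips.
Bolt shear governs: 35.8 kips.

35.8 kips (bolt shear governs)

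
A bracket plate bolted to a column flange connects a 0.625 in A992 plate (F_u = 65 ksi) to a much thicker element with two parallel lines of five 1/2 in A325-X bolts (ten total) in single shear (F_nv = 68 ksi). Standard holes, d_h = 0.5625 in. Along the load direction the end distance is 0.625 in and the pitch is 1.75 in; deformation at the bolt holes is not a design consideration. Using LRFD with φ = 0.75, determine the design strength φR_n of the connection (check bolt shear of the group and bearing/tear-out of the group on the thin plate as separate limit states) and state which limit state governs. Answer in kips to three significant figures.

Bolt shear: A_b = π·0.5²/4 = 0.1963 in²; R_n = 68 × 0.1963 × 10 × 1 = 133.5 kips → 0.75 × 133.5 = 100 kips.
Bearing (1.5 l_c t F_u ≤ 3.0 d t F_u): upper limit = 3.0·0.5·0.625·65 = 60.94 kips.
  Edge l_c = 0.625 − 0.5625/2 = 0.3438 → r_n = 20.95 kips; interior l_c = 1.75 − 0.5625 = 1.188 → r_n = 60.94 kips.
  R_n,bearing = 2·20.95 + 8·60.94 = 529.4 kips → 0.75 × 529.4 = 397 kips.
Bolt shear governs: 100 kips.

100 kips (bolt shear governs)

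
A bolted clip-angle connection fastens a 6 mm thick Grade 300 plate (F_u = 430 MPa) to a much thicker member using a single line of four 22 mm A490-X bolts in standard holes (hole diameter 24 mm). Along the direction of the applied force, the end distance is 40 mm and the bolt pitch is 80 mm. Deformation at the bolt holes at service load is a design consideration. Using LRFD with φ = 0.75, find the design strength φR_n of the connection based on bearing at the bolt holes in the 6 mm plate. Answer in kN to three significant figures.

Per bolt r_n = 1.2 l_c t F_u ≤ 2.4 d t F_u; upper limit = 2.4 × 22 × 6 × 430 / 1000 = 136.2 kN.
Edge bolt: l_c = 40 − 24/2 = 28 mm → 1.2 × 28 × 6 × 430 / 1000 = 86.69 → r_n = 86.69 kN.
Interior bolts: l_c = 80 − 24 = 56 mm → 1.2 × 56 × 6 × 430 / 1000 = 173.4 → r_n = 136.2 kN.
R_n = 1 × 86.69 + 3 × 136.2 = 495.4 kN.
Design strength φR_n = 0.75 × 495.4 = 372 kN.

372 kN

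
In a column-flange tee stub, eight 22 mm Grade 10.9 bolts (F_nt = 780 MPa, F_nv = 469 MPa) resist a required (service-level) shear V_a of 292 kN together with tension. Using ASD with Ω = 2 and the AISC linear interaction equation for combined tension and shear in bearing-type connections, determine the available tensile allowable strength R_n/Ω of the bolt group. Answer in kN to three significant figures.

1060 kN

A_b = π·22²/4 = 380.1 mm²; f_rv = 292 × 1000 / (8 × 380.1) = 96.02 MPa.
F'_nt = 1.3 F_nt − (Ω F_nt / F_nv) f_rv = 1.3·780 − (2·780/469)·96.02 = 694.6 MPa, capped at F_nt → F'_nt = 694.6 MPa.
R_n = F'_nt · A_b · n = 694.6 × 380.1 × 8 / 1000 = 2112 kN.
Allowable strength R_n/Ω = 2112 / 2 = 1060 kN.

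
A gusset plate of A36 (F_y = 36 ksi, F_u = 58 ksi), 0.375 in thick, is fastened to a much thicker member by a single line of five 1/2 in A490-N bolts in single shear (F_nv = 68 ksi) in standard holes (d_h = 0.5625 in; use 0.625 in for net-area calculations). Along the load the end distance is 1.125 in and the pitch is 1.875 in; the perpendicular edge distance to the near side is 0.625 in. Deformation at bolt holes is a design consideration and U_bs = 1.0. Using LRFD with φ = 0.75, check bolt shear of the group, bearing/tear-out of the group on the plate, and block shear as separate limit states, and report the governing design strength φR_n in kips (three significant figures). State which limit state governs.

50.1 kips (bolt shear governs)

Bolt shear: A_b = π·0.5²/4 = 0.1963 in²; R_n = 68 × 0.1963 × 5 × 1 = 66.76 kips → 0.75 × 66.76 = 50.1 kips.
Bearing: edge l_c = 0.8438, r_n = 22.02 kips; interior l_c = 1.312, r_n = 26.1 kips; R_n = 22.02 + 4·26.1 = 126.4 kips → 94.8 kips.
Block shear: A_gv = 3.234, A_nv = 2.18, A_nt = 0.1172 in²; R_n = min(0.6F_uA_nv, 0.6F_yA_gv) + U_bs·F_u·A_nt = 76.66 kips → 57.5 kips.
Bolt shear governs: 50.1 kips.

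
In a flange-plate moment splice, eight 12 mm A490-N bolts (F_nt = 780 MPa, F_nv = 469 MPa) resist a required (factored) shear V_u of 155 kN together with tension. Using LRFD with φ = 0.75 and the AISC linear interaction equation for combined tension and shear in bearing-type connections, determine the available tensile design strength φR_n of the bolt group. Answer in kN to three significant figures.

430 kN

A_b = π·12²/4 = 113.1 mm²; f_rv = 155 × 1000 / (8 × 113.1) = 171.3 MPa.
F'_nt = 1.3 F_nt − (F_nt / φF_nv) f_rv = 1.3·780 − (780/(0.75·469))·171.3 = 634.1 MPa, capped at F_nt → F'_nt = 634.1 MPa.
R_n = F'_nt · A_b · n = 634.1 × 113.1 × 8 / 1000 = 573.7 kN.
Design strength φR_n = 0.75 × 573.7 = 430 kN.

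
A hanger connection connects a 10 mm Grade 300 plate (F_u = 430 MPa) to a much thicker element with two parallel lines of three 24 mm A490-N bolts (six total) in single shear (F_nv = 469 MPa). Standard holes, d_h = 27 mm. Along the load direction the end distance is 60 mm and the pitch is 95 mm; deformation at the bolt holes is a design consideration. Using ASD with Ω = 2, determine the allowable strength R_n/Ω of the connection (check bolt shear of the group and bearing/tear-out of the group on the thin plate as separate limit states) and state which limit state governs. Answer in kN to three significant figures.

637 kN (bolt shear governs)

Bolt shear: A_b = π·24²/4 = 452.4 mm²; R_n = 469 × 452.4 × 6 × 1 / 1000 = 1273 kN → 1273 / 2 = 637 kN.
Bearing (1.2 l_c t F_u ≤ 2.4 d t F_u): upper limit = 2.4·24·10·430 / 1000 = 247.7 kN.
  Edge l_c = 60 − 27/2 = 46.5 → r_n = 239.9 kN; interior l_c = 95 − 27 = 68 → r_n = 247.7 kN.
  R_n,bearing = 2·239.9 + 4·247.7 = 1471 kN → 1471 / 2 = 735 kN.
Bolt shear governs: 637 kN.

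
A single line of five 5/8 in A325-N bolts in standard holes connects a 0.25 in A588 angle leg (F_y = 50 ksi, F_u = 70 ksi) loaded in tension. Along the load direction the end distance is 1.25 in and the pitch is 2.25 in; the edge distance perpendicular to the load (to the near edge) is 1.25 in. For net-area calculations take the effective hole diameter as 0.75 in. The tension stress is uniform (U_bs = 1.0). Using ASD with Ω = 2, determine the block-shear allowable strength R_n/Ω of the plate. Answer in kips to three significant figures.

Shear plane L_v = 1.25 + 4·2.25 = 10.25 in; A_gv = 10.25 × 0.25 = 2.562 in².
A_nv = (10.25 − 4.5·0.75) × 0.25 = 1.719 in².
A_nt = (1.25 − 0.5·0.75) × 0.25 = 0.2188 in².
0.6 F_u A_nv = 72.19 kips; 0.6 F_y A_gv = 76.88 kips → shear rupture governs the shear term.
R_n = 72.19 + 1.0 × 70 × 0.2188 = 87.5 kips.
Allowable strength R_n/Ω = 87.5 / 2 = 43.8 kips.

43.8 kips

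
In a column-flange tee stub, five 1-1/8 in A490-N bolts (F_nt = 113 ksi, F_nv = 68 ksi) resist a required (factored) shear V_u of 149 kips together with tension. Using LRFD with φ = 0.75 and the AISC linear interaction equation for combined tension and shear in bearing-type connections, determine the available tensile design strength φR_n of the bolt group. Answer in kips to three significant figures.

300 kips

A_b = π·1.125²/4 = 0.994 in²; f_rv = 149 / (5 × 0.994) = 29.98 ksi.
F'_nt = 1.3 F_nt − (F_nt / φF_nv) f_rv = 1.3·113 − (113/(0.75·68))·29.98 = 80.48 ksi, capped at F_nt → F'_nt = 80.48 ksi.
R_n = F'_nt · A_b · n = 80.48 × 0.994 × 5 = 400 kips.
Design strength φR_n = 0.75 × 400 = 300 kips.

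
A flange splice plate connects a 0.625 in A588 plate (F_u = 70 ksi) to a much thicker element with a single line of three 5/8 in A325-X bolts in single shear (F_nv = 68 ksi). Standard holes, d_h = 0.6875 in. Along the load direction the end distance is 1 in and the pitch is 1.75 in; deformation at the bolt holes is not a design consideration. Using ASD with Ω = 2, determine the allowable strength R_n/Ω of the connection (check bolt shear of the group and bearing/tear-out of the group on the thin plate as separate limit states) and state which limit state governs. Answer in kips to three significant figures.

Bolt shear: A_b = π·0.625²/4 = 0.3068 in²; R_n = 68 × 0.3068 × 3 × 1 = 62.59 kips → 62.59 / 2 = 31.3 kips.
Bearing (1.5 l_c t F_u ≤ 3.0 d t F_u): upper limit = 3.0·0.625·0.625·70 = 82.03 kips.
  Edge l_c = 1 − 0.6875/2 = 0.6562 → r_n = 43.07 kips; interior l_c = 1.75 − 0.6875 = 1.062 → r_n = 69.73 kips.
  R_n,bearing = 1·43.07 + 2·69.73 = 182.5 kips → 182.5 / 2 = 91.3 kips.
Bolt shear governs: 31.3 kips.

31.3 kips (bolt shear governs)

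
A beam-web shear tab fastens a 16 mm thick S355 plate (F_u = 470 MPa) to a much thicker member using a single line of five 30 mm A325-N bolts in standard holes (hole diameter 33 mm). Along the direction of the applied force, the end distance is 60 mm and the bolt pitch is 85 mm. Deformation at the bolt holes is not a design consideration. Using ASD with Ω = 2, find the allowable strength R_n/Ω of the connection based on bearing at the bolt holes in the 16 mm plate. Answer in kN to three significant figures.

1420 kN

Per bolt r_n = 1.5 l_c t F_u ≤ 3.0 d t F_u; upper limit = 3.0 × 30 × 16 × 470 / 1000 = 676.8 kN.
Edge bolt: l_c = 60 − 33/2 = 43.5 mm → 1.5 × 43.5 × 16 × 470 / 1000 = 490.7 → r_n = 490.7 kN.
Interior bolts: l_c = 85 − 33 = 52 mm → 1.5 × 52 × 16 × 470 / 1000 = 586.6 → r_n = 586.6 kN.
R_n = 1 × 490.7 + 4 × 586.6 = 2837 kN.
Allowable strength R_n/Ω = 2837 / 2 = 1420 kN.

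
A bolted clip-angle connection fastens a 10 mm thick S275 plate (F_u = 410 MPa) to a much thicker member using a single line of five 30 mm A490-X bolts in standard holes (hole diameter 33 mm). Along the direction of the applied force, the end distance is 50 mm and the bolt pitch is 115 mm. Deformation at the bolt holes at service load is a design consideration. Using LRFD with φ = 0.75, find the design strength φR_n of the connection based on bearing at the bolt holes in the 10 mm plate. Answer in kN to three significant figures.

1010 kN

Per bolt r_n = 1.2 l_c t F_u ≤ 2.4 d t F_u; upper limit = 2.4 × 30 × 10 × 410 / 1000 = 295.2 kN.
Edge bolt: l_c = 50 − 33/2 = 33.5 mm → 1.2 × 33.5 × 10 × 410 / 1000 = 164.8 → r_n = 164.8 kN.
Interior bolts: l_c = 115 − 33 = 82 mm → 1.2 × 82 × 10 × 410 / 1000 = 403.4 → r_n = 295.2 kN.
R_n = 1 × 164.8 + 4 × 295.2 = 1346 kN.
Design strength φR_n = 0.75 × 1346 = 1010 kN.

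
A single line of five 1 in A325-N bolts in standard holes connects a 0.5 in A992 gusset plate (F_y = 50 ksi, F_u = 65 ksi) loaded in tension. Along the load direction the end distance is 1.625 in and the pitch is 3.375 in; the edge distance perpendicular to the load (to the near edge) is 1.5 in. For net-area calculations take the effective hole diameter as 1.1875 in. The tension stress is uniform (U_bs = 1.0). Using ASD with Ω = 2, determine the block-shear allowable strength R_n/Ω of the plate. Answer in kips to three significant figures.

110 kips

Shear plane L_v = 1.625 + 4·3.375 = 15.12 in; A_gv = 15.12 × 0.5 = 7.562 in².
A_nv = (15.12 − 4.5·1.1875) × 0.5 = 4.891 in².
A_nt = (1.5 − 0.5·1.1875) × 0.5 = 0.4531 in².
0.6 F_u A_nv = 190.7 kips; 0.6 F_y A_gv = 226.9 kips → shear rupture governs the shear term.
R_n = 190.7 + 1.0 × 65 × 0.4531 = 220.2 kips.
Allowable strength R_n/Ω = 220.2 / 2 = 110 kips.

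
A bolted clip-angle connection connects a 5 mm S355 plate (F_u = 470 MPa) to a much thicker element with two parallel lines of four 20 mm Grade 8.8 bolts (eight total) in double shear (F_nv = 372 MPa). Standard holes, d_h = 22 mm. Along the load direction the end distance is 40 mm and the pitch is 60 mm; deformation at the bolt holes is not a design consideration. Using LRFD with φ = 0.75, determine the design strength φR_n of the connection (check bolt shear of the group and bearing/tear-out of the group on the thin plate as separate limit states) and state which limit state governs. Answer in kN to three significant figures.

Bolt shear: A_b = π·20²/4 = 314.2 mm²; R_n = 372 × 314.2 × 8 × 2 / 1000 = 1870 kN → 0.75 × 1870 = 1400 kN.
Bearing (1.5 l_c t F_u ≤ 3.0 d t F_u): upper limit = 3.0·20·5·470 / 1000 = 141 kN.
  Edge l_c = 40 − 22/2 = 29 → r_n = 102.2 kN; interior l_c = 60 − 22 = 38 → r_n = 133.9 kN.
  R_n,bearing = 2·102.2 + 6·133.9 = 1008 kN → 0.75 × 1008 = 756 kN.
Bearing governs: 756 kN.

756 kN (bearing governs)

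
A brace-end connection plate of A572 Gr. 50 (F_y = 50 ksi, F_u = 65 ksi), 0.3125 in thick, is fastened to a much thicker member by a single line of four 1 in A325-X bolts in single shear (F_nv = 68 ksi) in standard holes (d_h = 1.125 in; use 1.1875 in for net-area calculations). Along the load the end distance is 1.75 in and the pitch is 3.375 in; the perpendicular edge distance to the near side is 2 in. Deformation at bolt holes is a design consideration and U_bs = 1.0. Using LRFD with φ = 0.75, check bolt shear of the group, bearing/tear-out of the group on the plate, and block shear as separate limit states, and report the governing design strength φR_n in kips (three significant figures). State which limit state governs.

Bolt shear: A_b = π·1²/4 = 0.7854 in²; R_n = 68 × 0.7854 × 4 × 1 = 213.6 kips → 0.75 × 213.6 = 160 kips.
Bearing: edge l_c = 1.188, r_n = 28.95 kips; interior l_c = 2.25, r_n = 48.75 kips; R_n = 28.95 + 3·48.75 = 175.2 kips → 131 kips.
Block shear: A_gv = 3.711, A_nv = 2.412, A_nt = 0.4395 in²; R_n = min(0.6F_uA_nv, 0.6F_yA_gv) + U_bs·F_u·A_nt = 122.6 kips → 92 kips.
Block shear governs: 92 kips.

92 kips (block shear governs)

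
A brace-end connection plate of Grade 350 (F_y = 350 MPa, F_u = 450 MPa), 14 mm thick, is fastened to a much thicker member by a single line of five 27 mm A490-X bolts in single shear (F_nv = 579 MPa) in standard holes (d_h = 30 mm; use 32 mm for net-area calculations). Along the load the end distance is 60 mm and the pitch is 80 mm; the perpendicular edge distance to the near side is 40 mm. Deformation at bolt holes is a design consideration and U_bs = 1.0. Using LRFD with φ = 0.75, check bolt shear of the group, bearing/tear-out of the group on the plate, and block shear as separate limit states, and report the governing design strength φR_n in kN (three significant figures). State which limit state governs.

Bolt shear: A_b = π·27²/4 = 572.6 mm²; R_n = 579 × 572.6 × 5 × 1 / 1000 = 1658 kN → 0.75 × 1658 = 1240 kN.
Bearing: edge l_c = 45, r_n = 340.2 kN; interior l_c = 50, r_n = 378 kN; R_n = 340.2 + 4·378 = 1852 kN → 1390 kN.
Block shear: A_gv = 5320, A_nv = 3304, A_nt = 336 mm²; R_n = min(0.6F_uA_nv, 0.6F_yA_gv) + U_bs·F_u·A_nt = 1043 kN → 782 kN.
Block shear governs: 782 kN.

782 kN (block shear governs)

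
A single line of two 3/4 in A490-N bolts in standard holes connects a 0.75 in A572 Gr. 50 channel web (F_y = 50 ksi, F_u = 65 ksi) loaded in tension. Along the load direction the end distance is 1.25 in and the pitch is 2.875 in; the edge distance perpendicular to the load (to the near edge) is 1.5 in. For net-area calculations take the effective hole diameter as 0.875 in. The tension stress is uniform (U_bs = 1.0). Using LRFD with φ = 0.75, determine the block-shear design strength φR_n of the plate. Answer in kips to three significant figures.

101 kips

Shear plane L_v = 1.25 + 1·2.875 = 4.125 in; A_gv = 4.125 × 0.75 = 3.094 in².
A_nv = (4.125 − 1.5·0.875) × 0.75 = 2.109 in².
A_nt = (1.5 − 0.5·0.875) × 0.75 = 0.7969 in².
0.6 F_u A_nv = 82.27 kips; 0.6 F_y A_gv = 92.81 kips → shear rupture governs the shear term.
R_n = 82.27 + 1.0 × 65 × 0.7969 = 134.1 kips.
Design strength φR_n = 0.75 × 134.1 = 101 kips.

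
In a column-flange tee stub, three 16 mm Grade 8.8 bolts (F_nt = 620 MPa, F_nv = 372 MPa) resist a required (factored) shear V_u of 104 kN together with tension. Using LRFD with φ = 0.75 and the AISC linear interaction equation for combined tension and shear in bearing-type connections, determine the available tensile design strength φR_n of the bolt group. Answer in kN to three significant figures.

A_b = π·16²/4 = 201.1 mm²; f_rv = 104 × 1000 / (3 × 201.1) = 172.4 MPa.
F'_nt = 1.3 F_nt − (F_nt / φF_nv) f_rv = 1.3·620 − (620/(0.75·372))·172.4 = 422.8 MPa, capped at F_nt → F'_nt = 422.8 MPa.
R_n = F'_nt · A_b · n = 422.8 × 201.1 × 3 / 1000 = 255.1 kN.
Design strength φR_n = 0.75 × 255.1 = 191 kN.

191 kN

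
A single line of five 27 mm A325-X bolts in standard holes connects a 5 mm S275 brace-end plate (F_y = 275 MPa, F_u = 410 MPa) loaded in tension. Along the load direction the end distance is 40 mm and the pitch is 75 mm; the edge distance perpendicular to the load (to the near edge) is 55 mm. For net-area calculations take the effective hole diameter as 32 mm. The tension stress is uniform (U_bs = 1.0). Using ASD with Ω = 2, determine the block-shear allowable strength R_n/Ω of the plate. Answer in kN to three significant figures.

161 kN

Shear plane L_v = 40 + 4·75 = 340 mm; A_gv = 340 × 5 = 1700 mm².
A_nv = (340 − 4.5·32) × 5 = 980 mm².
A_nt = (55 − 0.5·32) × 5 = 195 mm².
0.6 F_u A_nv = 241.1 kN; 0.6 F_y A_gv = 280.5 kN → shear rupture governs the shear term.
R_n = 241.1 + 1.0 × 410 × 195 / 1000 = 321 kN.
Allowable strength R_n/Ω = 321 / 2 = 161 kN.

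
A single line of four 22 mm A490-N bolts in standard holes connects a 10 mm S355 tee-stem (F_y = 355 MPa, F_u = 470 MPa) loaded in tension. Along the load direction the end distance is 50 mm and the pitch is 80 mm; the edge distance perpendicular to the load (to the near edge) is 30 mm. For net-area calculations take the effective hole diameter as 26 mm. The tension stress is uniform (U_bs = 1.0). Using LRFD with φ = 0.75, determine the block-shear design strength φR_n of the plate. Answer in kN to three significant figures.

481 kN

Shear plane L_v = 50 + 3·80 = 290 mm; A_gv = 290 × 10 = 2900 mm².
A_nv = (290 − 3.5·26) × 10 = 1990 mm².
A_nt = (30 − 0.5·26) × 10 = 170 mm².
0.6 F_u A_nv = 561.2 kN; 0.6 F_y A_gv = 617.7 kN → shear rupture governs the shear term.
R_n = 561.2 + 1.0 × 470 × 170 / 1000 = 641.1 kN.
Design strength φR_n = 0.75 × 641.1 = 481 kN.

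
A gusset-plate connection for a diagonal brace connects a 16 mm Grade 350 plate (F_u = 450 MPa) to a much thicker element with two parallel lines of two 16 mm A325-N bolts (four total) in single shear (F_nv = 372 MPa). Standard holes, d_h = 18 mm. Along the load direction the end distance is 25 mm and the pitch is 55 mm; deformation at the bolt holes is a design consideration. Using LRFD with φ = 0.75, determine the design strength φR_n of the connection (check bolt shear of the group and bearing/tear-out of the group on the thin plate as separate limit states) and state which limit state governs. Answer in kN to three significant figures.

Bolt shear: A_b = π·16²/4 = 201.1 mm²; R_n = 372 × 201.1 × 4 × 1 / 1000 = 299.2 kN → 0.75 × 299.2 = 224 kN.
Bearing (1.2 l_c t F_u ≤ 2.4 d t F_u): upper limit = 2.4·16·16·450 / 1000 = 276.5 kN.
  Edge l_c = 25 − 18/2 = 16 → r_n = 138.2 kN; interior l_c = 55 − 18 = 37 → r_n = 276.5 kN.
  R_n,bearing = 2·138.2 + 2·276.5 = 829.4 kN → 0.75 × 829.4 = 622 kN.
Bolt shear governs: 224 kN.

224 kN (bolt shear governs)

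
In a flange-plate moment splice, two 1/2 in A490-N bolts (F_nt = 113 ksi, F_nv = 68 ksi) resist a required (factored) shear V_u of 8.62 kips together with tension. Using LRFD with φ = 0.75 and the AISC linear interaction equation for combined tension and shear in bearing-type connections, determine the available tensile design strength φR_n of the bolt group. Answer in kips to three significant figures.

28.9 kips

A_b = π·0.5²/4 = 0.1963 in²; f_rv = 8.62 / (2 × 0.1963) = 21.95 ksi.
F'_nt = 1.3 F_nt − (F_nt / φF_nv) f_rv = 1.3·113 − (113/(0.75·68))·21.95 = 98.26 ksi, capped at F_nt → F'_nt = 98.26 ksi.
R_n = F'_nt · A_b · n = 98.26 × 0.1963 × 2 = 38.59 kips.
Design strength φR_n = 0.75 × 38.59 = 28.9 kips.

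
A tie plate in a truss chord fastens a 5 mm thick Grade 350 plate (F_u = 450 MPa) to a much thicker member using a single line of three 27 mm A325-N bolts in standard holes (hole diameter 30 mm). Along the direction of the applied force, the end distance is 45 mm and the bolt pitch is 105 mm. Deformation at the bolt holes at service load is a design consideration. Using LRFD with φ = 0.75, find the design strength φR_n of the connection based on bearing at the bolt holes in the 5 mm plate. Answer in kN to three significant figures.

279 kN

Per bolt r_n = 1.2 l_c t F_u ≤ 2.4 d t F_u; upper limit = 2.4 × 27 × 5 × 450 / 1000 = 145.8 kN.
Edge bolt: l_c = 45 − 30/2 = 30 mm → 1.2 × 30 × 5 × 450 / 1000 = 81 → r_n = 81 kN.
Interior bolts: l_c = 105 − 30 = 75 mm → 1.2 × 75 × 5 × 450 / 1000 = 202.5 → r_n = 145.8 kN.
R_n = 1 × 81 + 2 × 145.8 = 372.6 kN.
Design strength φR_n = 0.75 × 372.6 = 279 kN.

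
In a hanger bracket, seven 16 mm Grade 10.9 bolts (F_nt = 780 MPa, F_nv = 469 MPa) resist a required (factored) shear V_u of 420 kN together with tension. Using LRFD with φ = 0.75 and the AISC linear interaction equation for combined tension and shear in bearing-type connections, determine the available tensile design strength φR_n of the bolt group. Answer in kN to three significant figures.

A_b = π·16²/4 = 201.1 mm²; f_rv = 420 × 1000 / (7 × 201.1) = 298.4 MPa.
F'_nt = 1.3 F_nt − (F_nt / φF_nv) f_rv = 1.3·780 − (780/(0.75·469))·298.4 = 352.3 MPa, capped at F_nt → F'_nt = 352.3 MPa.
R_n = F'_nt · A_b · n = 352.3 × 201.1 × 7 / 1000 = 495.8 kN.
Design strength φR_n = 0.75 × 495.8 = 372 kN.

372 kN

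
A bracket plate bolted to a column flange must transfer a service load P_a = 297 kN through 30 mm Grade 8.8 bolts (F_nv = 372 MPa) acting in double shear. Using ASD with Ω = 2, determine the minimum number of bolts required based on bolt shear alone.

2 bolts

A_b = π·30²/4 = 706.9 mm².
Per-bolt allowable strength R_n/Ω = 372 × 706.9 × 2 / 1000 / 2 = 263 kN.
n ≥ 297 / 263 = 1.129 → use 2 bolts.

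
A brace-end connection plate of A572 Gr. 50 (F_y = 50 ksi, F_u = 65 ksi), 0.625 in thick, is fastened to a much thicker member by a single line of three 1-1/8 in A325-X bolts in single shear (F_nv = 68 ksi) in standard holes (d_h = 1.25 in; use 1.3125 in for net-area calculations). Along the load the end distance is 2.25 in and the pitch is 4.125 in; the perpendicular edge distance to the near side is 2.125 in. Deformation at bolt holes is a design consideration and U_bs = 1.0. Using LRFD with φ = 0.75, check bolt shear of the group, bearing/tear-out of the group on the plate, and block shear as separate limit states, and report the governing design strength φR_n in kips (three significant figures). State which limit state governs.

152 kips (bolt shear governs)

Bolt shear: A_b = π·1.125²/4 = 0.994 in²; R_n = 68 × 0.994 × 3 × 1 = 202.8 kips → 0.75 × 202.8 = 152 kips.
Bearing: edge l_c = 1.625, r_n = 79.22 kips; interior l_c = 2.875, r_n = 109.7 kips; R_n = 79.22 + 2·109.7 = 298.6 kips → 224 kips.
Block shear: A_gv = 6.562, A_nv = 4.512, A_nt = 0.918 in²; R_n = min(0.6F_uA_nv, 0.6F_yA_gv) + U_bs·F_u·A_nt = 235.6 kips → 177 kips.
Bolt shear governs: 152 kips.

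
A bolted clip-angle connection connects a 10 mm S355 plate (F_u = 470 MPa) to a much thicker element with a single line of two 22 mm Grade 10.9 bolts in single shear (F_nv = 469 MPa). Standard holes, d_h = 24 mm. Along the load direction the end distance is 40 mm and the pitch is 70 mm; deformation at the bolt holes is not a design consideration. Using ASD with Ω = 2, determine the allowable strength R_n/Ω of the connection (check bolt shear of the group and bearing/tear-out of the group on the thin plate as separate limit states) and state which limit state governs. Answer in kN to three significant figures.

Bolt shear: A_b = π·22²/4 = 380.1 mm²; R_n = 469 × 380.1 × 2 × 1 / 1000 = 356.6 kN → 356.6 / 2 = 178 kN.
Bearing (1.5 l_c t F_u ≤ 3.0 d t F_u): upper limit = 3.0·22·10·470 / 1000 = 310.2 kN.
  Edge l_c = 40 − 24/2 = 28 → r_n = 197.4 kN; interior l_c = 70 − 24 = 46 → r_n = 310.2 kN.
  R_n,bearing = 1·197.4 + 1·310.2 = 507.6 kN → 507.6 / 2 = 254 kN.
Bolt shear governs: 178 kN.

178 kN (bolt shear governs)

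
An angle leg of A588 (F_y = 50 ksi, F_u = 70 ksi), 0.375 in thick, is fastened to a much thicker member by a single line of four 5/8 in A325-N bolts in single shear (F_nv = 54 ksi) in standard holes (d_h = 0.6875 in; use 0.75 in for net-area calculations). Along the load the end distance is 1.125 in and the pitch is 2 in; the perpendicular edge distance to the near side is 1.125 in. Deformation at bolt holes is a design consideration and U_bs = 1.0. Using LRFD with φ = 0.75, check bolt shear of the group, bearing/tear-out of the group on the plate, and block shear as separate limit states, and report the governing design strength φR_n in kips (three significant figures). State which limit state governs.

Bolt shear: A_b = π·0.625²/4 = 0.3068 in²; R_n = 54 × 0.3068 × 4 × 1 = 66.27 kips → 0.75 × 66.27 = 49.7 kips.
Bearing: edge l_c = 0.7812, r_n = 24.61 kips; interior l_c = 1.312, r_n = 39.38 kips; R_n = 24.61 + 3·39.38 = 142.7 kips → 107 kips.
Block shear: A_gv = 2.672, A_nv = 1.688, A_nt = 0.2812 in²; R_n = min(0.6F_uA_nv, 0.6F_yA_gv) + U_bs·F_u·A_nt = 90.56 kips → 67.9 kips.
Bolt shear governs: 49.7 kips.

49.7 kips (bolt shear governs)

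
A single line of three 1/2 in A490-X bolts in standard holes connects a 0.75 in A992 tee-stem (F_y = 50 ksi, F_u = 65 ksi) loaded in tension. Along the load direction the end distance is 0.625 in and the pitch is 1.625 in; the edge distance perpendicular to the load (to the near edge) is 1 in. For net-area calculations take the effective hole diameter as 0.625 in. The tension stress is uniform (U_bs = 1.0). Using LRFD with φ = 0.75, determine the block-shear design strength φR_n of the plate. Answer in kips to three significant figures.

Shear plane L_v = 0.625 + 2·1.625 = 3.875 in; A_gv = 3.875 × 0.75 = 2.906 in².
A_nv = (3.875 − 2.5·0.625) × 0.75 = 1.734 in².
A_nt = (1 − 0.5·0.625) × 0.75 = 0.5156 in².
0.6 F_u A_nv = 67.64 kips; 0.6 F_y A_gv = 87.19 kips → shear rupture governs the shear term.
R_n = 67.64 + 1.0 × 65 × 0.5156 = 101.2 kips.
Design strength φR_n = 0.75 × 101.2 = 75.9 kips.

75.9 kips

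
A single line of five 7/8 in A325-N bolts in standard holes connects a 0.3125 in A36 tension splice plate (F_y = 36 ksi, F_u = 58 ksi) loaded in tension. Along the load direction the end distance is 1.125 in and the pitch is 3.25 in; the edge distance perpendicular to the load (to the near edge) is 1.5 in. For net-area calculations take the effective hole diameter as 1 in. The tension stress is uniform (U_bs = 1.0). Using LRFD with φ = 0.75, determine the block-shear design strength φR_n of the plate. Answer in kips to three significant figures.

Shear plane L_v = 1.125 + 4·3.25 = 14.12 in; A_gv = 14.12 × 0.3125 = 4.414 in².
A_nv = (14.12 − 4.5·1) × 0.3125 = 3.008 in².
A_nt = (1.5 − 0.5·1) × 0.3125 = 0.3125 in².
0.6 F_u A_nv = 104.7 kips; 0.6 F_y A_gv = 95.34 kips → shear yielding governs the shear term.
R_n = 95.34 + 1.0 × 58 × 0.3125 = 113.5 kips.
Design strength φR_n = 0.75 × 113.5 = 85.1 kips.

85.1 kips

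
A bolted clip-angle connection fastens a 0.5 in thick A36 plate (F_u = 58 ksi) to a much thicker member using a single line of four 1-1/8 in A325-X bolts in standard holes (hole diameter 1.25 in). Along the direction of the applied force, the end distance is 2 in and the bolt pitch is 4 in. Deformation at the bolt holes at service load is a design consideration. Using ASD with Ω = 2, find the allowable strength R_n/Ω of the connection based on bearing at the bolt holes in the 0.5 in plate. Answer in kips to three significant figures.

141 kips

Per bolt r_n = 1.2 l_c t F_u ≤ 2.4 d t F_u; upper limit = 2.4 × 1.125 × 0.5 × 58 = 78.3 kips.
Edge bolt: l_c = 2 − 1.25/2 = 1.375 in → 1.2 × 1.375 × 0.5 × 58 = 47.85 → r_n = 47.85 kips.
Interior bolts: l_c = 4 − 1.25 = 2.75 in → 1.2 × 2.75 × 0.5 × 58 = 95.7 → r_n = 78.3 kips.
R_n = 1 × 47.85 + 3 × 78.3 = 282.8 kips.
Allowable strength R_n/Ω = 282.8 / 2 = 141 kips.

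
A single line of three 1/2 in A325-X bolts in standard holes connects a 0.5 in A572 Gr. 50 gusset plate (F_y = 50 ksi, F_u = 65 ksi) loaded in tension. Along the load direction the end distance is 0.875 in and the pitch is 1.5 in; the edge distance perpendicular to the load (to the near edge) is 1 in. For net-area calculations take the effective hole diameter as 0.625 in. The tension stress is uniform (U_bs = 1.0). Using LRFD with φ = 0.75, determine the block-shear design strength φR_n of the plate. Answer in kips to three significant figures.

Shear plane L_v = 0.875 + 2·1.5 = 3.875 in; A_gv = 3.875 × 0.5 = 1.938 in².
A_nv = (3.875 − 2.5·0.625) × 0.5 = 1.156 in².
A_nt = (1 − 0.5·0.625) × 0.5 = 0.3438 in².
0.6 F_u A_nv = 45.09 kips; 0.6 F_y A_gv = 58.12 kips → shear rupture governs the shear term.
R_n = 45.09 + 1.0 × 65 × 0.3438 = 67.44 kips.
Design strength φR_n = 0.75 × 67.44 = 50.6 kips.

50.6 kips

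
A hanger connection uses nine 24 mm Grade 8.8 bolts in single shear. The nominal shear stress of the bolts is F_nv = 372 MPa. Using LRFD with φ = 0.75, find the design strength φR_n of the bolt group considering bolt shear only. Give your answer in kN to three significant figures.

A_b = π × 24² / 4 = 452.4 mm².
R_n = F_nv · A_b · n · n_s = 372 × 452.4 × 9 × 1 / 1000 = 1515 kN.
Design strength φR_n = 0.75 × 1515 = 1140 kN.

1140 kN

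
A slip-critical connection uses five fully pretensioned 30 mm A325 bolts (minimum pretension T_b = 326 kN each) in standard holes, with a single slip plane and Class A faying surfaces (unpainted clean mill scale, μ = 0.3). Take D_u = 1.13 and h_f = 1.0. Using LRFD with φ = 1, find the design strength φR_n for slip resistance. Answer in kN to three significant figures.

R_n = μ · D_u · h_f · T_b · n_s · n_b = 0.3 × 1.13 × 1.0 × 326 × 1 × 5 = 552.6 kN.
Design strength φR_n = 1 × 552.6 = 553 kN.

553 kN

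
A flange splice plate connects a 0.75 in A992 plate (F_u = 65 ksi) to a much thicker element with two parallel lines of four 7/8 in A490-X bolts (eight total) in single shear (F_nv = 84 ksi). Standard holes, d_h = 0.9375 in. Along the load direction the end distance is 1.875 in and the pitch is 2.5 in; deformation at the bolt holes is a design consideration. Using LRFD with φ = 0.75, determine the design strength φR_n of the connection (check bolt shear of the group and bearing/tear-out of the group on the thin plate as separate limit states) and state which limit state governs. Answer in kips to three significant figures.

303 kips (bolt shear governs)

Bolt shear: A_b = π·0.875²/4 = 0.6013 in²; R_n = 84 × 0.6013 × 8 × 1 = 404.1 kips → 0.75 × 404.1 = 303 kips.
Bearing (1.2 l_c t F_u ≤ 2.4 d t F_u): upper limit = 2.4·0.875·0.75·65 = 102.4 kips.
  Edge l_c = 1.875 − 0.9375/2 = 1.406 → r_n = 82.27 kips; interior l_c = 2.5 − 0.9375 = 1.562 → r_n = 91.41 kips.
  R_n,bearing = 2·82.27 + 6·91.41 = 713 kips → 0.75 × 713 = 535 kips.
Bolt shear governs: 303 kips.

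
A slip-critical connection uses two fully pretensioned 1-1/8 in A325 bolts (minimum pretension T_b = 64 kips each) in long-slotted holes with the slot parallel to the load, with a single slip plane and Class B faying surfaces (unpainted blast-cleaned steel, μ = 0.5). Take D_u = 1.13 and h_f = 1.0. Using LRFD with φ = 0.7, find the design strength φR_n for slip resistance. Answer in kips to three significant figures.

50.6 kips

R_n = μ · D_u · h_f · T_b · n_s · n_b = 0.5 × 1.13 × 1.0 × 64 × 1 × 2 = 72.32 kips.
Design strength φR_n = 0.7 × 72.32 = 50.6 kips.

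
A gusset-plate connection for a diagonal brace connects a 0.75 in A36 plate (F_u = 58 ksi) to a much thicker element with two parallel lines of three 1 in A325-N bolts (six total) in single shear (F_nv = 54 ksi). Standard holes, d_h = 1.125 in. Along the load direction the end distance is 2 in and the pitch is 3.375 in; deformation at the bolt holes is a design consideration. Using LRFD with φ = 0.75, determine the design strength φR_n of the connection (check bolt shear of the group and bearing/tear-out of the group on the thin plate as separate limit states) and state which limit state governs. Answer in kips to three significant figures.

191 kips (bolt shear governs)

Bolt shear: A_b = π·1²/4 = 0.7854 in²; R_n = 54 × 0.7854 × 6 × 1 = 254.5 kips → 0.75 × 254.5 = 191 kips.
Bearing (1.2 l_c t F_u ≤ 2.4 d t F_u): upper limit = 2.4·1·0.75·58 = 104.4 kips.
  Edge l_c = 2 − 1.125/2 = 1.438 → r_n = 75.04 kips; interior l_c = 3.375 − 1.125 = 2.25 → r_n = 104.4 kips.
  R_n,bearing = 2·75.04 + 4·104.4 = 567.7 kips → 0.75 × 567.7 = 426 kips.
Bolt shear governs: 191 kips.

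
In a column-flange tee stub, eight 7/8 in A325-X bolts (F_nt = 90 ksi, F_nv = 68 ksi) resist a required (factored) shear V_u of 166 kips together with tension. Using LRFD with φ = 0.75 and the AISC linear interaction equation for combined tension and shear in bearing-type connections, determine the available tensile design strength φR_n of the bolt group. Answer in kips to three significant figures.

202 kips

A_b = π·0.875²/4 = 0.6013 in²; f_rv = 166 / (8 × 0.6013) = 34.51 ksi.
F'_nt = 1.3 F_nt − (F_nt / φF_nv) f_rv = 1.3·90 − (90/(0.75·68))·34.51 = 56.1 ksi, capped at F_nt → F'_nt = 56.1 ksi.
R_n = F'_nt · A_b · n = 56.1 × 0.6013 × 8 = 269.9 kips.
Design strength φR_n = 0.75 × 269.9 = 202 kips.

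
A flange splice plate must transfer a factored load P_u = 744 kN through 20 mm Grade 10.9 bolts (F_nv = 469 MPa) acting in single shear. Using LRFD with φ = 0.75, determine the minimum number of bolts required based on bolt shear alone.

A_b = π·20²/4 = 314.2 mm².
Per-bolt design strength φR_n = 0.75 × 469 × 314.2 × 1 / 1000 = 110.5 kN.
n ≥ 744 / 110.5 = 6.733 → use 7 bolts.

7 bolts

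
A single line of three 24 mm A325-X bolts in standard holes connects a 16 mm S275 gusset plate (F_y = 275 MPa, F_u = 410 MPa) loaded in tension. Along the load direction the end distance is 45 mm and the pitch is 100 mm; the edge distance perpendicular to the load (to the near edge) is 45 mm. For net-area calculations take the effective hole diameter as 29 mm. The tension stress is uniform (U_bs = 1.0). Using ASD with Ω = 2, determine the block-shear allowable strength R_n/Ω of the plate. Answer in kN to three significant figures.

423 kN

Shear plane L_v = 45 + 2·100 = 245 mm; A_gv = 245 × 16 = 3920 mm².
A_nv = (245 − 2.5·29) × 16 = 2760 mm².
A_nt = (45 − 0.5·29) × 16 = 488 mm².
0.6 F_u A_nv = 679 kN; 0.6 F_y A_gv = 646.8 kN → shear yielding governs the shear term.
R_n = 646.8 + 1.0 × 410 × 488 / 1000 = 846.9 kN.
Allowable strength R_n/Ω = 846.9 / 2 = 423 kN.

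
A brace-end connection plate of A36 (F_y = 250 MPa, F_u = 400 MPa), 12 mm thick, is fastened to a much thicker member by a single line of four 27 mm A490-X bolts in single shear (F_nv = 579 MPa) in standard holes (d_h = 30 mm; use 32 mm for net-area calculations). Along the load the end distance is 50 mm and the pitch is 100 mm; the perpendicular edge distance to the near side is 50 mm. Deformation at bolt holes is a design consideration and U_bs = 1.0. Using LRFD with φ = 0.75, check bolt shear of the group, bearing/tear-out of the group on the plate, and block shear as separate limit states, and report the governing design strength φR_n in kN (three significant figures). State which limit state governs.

595 kN (block shear governs)

Bolt shear: A_b = π·27²/4 = 572.6 mm²; R_n = 579 × 572.6 × 4 × 1 / 1000 = 1326 kN → 0.75 × 1326 = 995 kN.
Bearing: edge l_c = 35, r_n = 201.6 kN; interior l_c = 70, r_n = 311 kN; R_n = 201.6 + 3·311 = 1135 kN → 851 kN.
Block shear: A_gv = 4200, A_nv = 2856, A_nt = 408 mm²; R_n = min(0.6F_uA_nv, 0.6F_yA_gv) + U_bs·F_u·A_nt = 793.2 kN → 595 kN.
Block shear governs: 595 kN.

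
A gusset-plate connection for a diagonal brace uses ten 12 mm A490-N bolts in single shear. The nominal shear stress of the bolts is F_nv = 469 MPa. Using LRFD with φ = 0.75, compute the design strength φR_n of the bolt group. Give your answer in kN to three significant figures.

398 kN

A_b = π × 12² / 4 = 113.1 mm².
R_n = F_nv · A_b · n · n_s = 469 × 113.1 × 10 × 1 / 1000 = 530.4 kN.
Design strength φR_n = 0.75 × 530.4 = 398 kN.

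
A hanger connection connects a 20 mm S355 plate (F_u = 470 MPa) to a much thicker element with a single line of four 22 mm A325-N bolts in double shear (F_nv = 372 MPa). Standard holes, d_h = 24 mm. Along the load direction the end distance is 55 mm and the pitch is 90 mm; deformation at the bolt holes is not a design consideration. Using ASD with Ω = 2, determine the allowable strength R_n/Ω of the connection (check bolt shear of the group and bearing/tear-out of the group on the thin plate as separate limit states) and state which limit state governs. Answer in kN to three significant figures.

Bolt shear: A_b = π·22²/4 = 380.1 mm²; R_n = 372 × 380.1 × 4 × 2 / 1000 = 1131 kN → 1131 / 2 = 566 kN.
Bearing (1.5 l_c t F_u ≤ 3.0 d t F_u): upper limit = 3.0·22·20·470 / 1000 = 620.4 kN.
  Edge l_c = 55 − 24/2 = 43 → r_n = 606.3 kN; interior l_c = 90 − 24 = 66 → r_n = 620.4 kN.
  R_n,bearing = 1·606.3 + 3·620.4 = 2468 kN → 2468 / 2 = 1230 kN.
Bolt shear governs: 566 kN.

566 kN (bolt shear governs)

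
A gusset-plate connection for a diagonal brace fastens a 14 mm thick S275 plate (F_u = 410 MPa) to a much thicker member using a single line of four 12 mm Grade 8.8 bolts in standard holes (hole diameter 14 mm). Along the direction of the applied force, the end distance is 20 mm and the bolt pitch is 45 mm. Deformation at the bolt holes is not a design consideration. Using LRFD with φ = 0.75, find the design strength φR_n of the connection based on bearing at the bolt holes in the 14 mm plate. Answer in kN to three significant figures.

549 kN

Per bolt r_n = 1.5 l_c t F_u ≤ 3.0 d t F_u; upper limit = 3.0 × 12 × 14 × 410 / 1000 = 206.6 kN.
Edge bolt: l_c = 20 − 14/2 = 13 mm → 1.5 × 13 × 14 × 410 / 1000 = 111.9 → r_n = 111.9 kN.
Interior bolts: l_c = 45 − 14 = 31 mm → 1.5 × 31 × 14 × 410 / 1000 = 266.9 → r_n = 206.6 kN.
R_n = 1 × 111.9 + 3 × 206.6 = 731.9 kN.
Design strength φR_n = 0.75 × 731.9 = 549 kN.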